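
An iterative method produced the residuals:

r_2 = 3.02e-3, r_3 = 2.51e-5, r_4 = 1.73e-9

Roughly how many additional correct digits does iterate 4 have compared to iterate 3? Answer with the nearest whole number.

4

Digits gained ≈ log₁₀(r_3/r_4) = log₁₀(2.51e-5/1.73e-9) = log₁₀(14508.7) ≈ 4.162.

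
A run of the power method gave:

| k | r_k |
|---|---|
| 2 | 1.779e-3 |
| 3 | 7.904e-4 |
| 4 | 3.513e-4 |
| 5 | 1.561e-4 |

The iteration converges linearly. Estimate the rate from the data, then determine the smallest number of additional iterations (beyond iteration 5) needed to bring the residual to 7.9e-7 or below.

Rate ρ ≈ r_5/r_4 = 1.561e-4/3.513e-4 = 0.4443.
After j more steps, r_{5+j} ≈ 1.561e-4·ρ^j; need ρ^j ≤ 7.9e-7/1.561e-4 = 0.00506086.
j ≥ ln(0.00506086)/ln(0.4443) = -5.2862/-0.81126 = 6.516.
So 7 more iterations are needed.

7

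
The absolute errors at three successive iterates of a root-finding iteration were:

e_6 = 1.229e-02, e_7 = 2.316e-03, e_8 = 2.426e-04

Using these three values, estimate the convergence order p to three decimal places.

p ≈ ln(e_8/e_7) / ln(e_7/e_6)
  = ln(2.426e-04/2.316e-03) / ln(2.316e-03/1.229e-02)
  = ln(0.10475) / ln(0.188446)
  = -2.256179 / -1.668944 ≈ 1.351860

1.352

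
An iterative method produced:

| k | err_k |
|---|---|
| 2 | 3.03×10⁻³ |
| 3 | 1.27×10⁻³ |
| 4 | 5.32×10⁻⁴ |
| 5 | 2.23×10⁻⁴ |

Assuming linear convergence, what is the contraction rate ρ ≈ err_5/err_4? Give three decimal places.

ρ ≈ err_5/err_4 = 2.23×10⁻⁴/5.32×10⁻⁴ = 0.41917

0.419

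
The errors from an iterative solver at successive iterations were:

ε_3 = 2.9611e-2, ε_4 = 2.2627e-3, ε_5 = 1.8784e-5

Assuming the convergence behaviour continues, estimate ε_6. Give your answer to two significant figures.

2.5e-9

First estimate the order: p ≈ ln(ε_5/ε_4) / ln(ε_4/ε_3) = ln(1.8784e-5/2.2627e-3)/ln(2.2627e-3/2.9611e-2) = ln(0.00830159)/ln(0.0764142) ≈ 1.8632.
Then ε_6 ≈ ε_5·(ε_5/ε_4)^p = 1.8784e-5·(0.00830159)^1.8632 = 1.8784e-5·0.000132734 ≈ 2.493e-09.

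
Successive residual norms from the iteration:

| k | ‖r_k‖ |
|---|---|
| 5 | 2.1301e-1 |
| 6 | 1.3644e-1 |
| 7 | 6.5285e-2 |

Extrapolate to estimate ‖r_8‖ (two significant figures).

1.9e-2

First estimate the order: p ≈ ln(‖r_7‖/‖r_6‖) / ln(‖r_6‖/‖r_5‖) = ln(6.5285e-2/1.3644e-1)/ln(1.3644e-1/2.1301e-1) = ln(0.478489)/ln(0.640533) ≈ 1.6548.
Then ‖r_8‖ ≈ ‖r_7‖·(‖r_7‖/‖r_6‖)^p = 6.5285e-2·(0.478489)^1.6548 = 6.5285e-2·0.295292 ≈ 0.01928.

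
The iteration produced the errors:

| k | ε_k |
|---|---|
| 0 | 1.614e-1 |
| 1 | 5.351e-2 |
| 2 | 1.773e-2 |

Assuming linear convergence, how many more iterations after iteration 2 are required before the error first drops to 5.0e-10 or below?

16

Rate ρ ≈ ε_2/ε_1 = 1.773e-2/5.351e-2 = 0.3313.
After j more steps, ε_{2+j} ≈ 1.773e-2·ρ^j; need ρ^j ≤ 5.0e-10/1.773e-2 = 2.82008e-08.
j ≥ ln(2.82008e-08)/ln(0.3313) = -17.3839/-1.10473 = 15.736.
So 16 more iterations are needed.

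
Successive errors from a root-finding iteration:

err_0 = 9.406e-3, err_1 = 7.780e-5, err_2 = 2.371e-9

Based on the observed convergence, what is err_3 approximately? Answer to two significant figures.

First estimate the order: p ≈ ln(err_2/err_1) / ln(err_1/err_0) = ln(2.371e-9/7.780e-5)/ln(7.780e-5/9.406e-3) = ln(3.04756e-05)/ln(0.00827132) ≈ 2.1686.
Then err_3 ≈ err_2·(err_2/err_1)^p = 2.371e-9·(3.04756e-05)^2.1686 = 2.371e-9·1.60879e-10 ≈ 3.814e-19.

3.8e-19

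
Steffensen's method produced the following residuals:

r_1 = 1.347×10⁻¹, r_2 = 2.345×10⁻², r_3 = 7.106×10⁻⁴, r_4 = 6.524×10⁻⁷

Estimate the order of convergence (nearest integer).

Consecutive ratios: r_4/r_3 = 6.524×10⁻⁷/7.106×10⁻⁴ = 0.000918097, r_3/r_2 = 7.106×10⁻⁴/2.345×10⁻² = 0.0303028.
p ≈ ln(0.000918097)/ln(0.0303028) = -6.9932/-3.4965 ≈ 2.00.
So the convergence is quadratic (order 2).

2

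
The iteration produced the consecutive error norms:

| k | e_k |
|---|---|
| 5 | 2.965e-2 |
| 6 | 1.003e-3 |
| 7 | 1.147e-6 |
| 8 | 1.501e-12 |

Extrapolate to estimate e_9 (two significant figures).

2.6e-24

First estimate the order: p ≈ ln(e_8/e_7) / ln(e_7/e_6) = ln(1.501e-12/1.147e-6)/ln(1.147e-6/1.003e-3) = ln(1.30863e-06)/ln(0.00114357) ≈ 1.9999.
Then e_9 ≈ e_8·(e_8/e_7)^p = 1.501e-12·(1.30863e-06)^1.9999 = 1.501e-12·1.71483e-12 ≈ 2.574e-24.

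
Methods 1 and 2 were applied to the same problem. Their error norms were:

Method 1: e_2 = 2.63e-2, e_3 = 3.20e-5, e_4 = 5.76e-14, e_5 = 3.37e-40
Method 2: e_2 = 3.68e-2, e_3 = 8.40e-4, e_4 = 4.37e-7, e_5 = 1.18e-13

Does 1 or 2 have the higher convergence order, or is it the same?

1

Method 1: p ≈ ln(3.37e-40/5.76e-14)/ln(5.76e-14/3.20e-5) ≈ 3.00.
Method 2: p ≈ ln(1.18e-13/4.37e-7)/ln(4.37e-7/8.40e-4) ≈ 2.00.
Method 1 has the higher order (≈3.0 vs ≈2.0).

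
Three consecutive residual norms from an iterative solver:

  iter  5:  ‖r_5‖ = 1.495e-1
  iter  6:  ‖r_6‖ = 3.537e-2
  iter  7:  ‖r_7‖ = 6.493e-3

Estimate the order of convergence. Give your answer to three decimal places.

1.176

p ≈ ln(‖r_7‖/‖r_6‖) / ln(‖r_6‖/‖r_5‖)
  = ln(6.493e-3/3.537e-2) / ln(3.537e-2/1.495e-1)
  = ln(0.183574) / ln(0.236589)
  = -1.695137 / -1.441431 ≈ 1.176010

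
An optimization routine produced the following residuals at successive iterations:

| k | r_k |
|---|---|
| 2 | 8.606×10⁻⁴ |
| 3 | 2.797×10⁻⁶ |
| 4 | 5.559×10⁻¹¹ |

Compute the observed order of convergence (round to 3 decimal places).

p ≈ ln(r_4/r_3) / ln(r_3/r_2)
  = ln(5.559×10⁻¹¹/2.797×10⁻⁶) / ln(2.797×10⁻⁶/8.606×10⁻⁴)
  = ln(1.98749e-05) / ln(0.00325006)
  = -10.826053 / -5.729082 ≈ 1.889666

1.890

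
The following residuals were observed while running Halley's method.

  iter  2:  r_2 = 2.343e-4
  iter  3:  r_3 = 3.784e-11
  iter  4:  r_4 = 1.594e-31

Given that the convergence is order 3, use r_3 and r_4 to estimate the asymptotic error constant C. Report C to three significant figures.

C ≈ r_4 / r_3^3
  = 1.594e-31 / (3.784e-11)^3
  = 1.594e-31 / 5.41818e-32 ≈ 2.9419

2.94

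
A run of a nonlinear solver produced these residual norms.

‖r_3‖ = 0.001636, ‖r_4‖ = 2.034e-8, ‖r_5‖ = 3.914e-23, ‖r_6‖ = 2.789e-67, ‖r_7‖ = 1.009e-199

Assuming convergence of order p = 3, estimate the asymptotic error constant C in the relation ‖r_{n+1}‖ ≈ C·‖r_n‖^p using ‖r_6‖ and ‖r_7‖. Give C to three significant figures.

4.65

C ≈ ‖r_7‖ / ‖r_6‖^3
  = 1.009e-199 / (2.789e-67)^3
  = 1.009e-199 / 2.16943e-200 ≈ 4.651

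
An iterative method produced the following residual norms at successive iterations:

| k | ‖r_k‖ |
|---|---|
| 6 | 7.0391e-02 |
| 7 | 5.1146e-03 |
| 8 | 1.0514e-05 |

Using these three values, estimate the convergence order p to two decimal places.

2.36

p ≈ ln(‖r_8‖/‖r_7‖) / ln(‖r_7‖/‖r_6‖)
  = ln(1.0514e-05/5.1146e-03) / ln(5.1146e-03/7.0391e-02)
  = ln(0.00205568) / ln(0.0726599)
  = -6.18715 / -2.62197 ≈ 2.35973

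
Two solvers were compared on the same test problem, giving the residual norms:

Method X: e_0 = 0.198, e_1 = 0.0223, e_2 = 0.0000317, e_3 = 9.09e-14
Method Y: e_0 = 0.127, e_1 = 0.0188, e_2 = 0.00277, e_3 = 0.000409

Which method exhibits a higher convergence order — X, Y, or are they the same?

X

Method X: p ≈ ln(9.09e-14/0.0000317)/ln(0.0000317/0.0223) ≈ 3.00.
Method Y: p ≈ ln(0.000409/0.00277)/ln(0.00277/0.0188) ≈ 1.00.
Method X has the higher order (≈3.0 vs ≈1.0).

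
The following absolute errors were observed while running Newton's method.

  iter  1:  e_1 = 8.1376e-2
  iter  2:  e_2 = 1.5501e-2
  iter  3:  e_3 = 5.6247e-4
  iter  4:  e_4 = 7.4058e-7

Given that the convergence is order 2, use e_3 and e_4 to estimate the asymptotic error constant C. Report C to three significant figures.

C ≈ e_4 / e_3^2
  = 7.4058e-7 / (5.6247e-4)^2
  = 7.4058e-7 / 3.16373e-07 ≈ 2.3408

2.34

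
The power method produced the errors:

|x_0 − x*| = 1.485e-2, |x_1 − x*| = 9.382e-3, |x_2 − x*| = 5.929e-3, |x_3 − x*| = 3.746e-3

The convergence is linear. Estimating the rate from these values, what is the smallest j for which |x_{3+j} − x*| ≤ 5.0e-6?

15

Rate ρ ≈ |x_3 − x*|/|x_2 − x*| = 3.746e-3/5.929e-3 = 0.6318.
After j more steps, |x_{3+j} − x*| ≈ 3.746e-3·ρ^j; need ρ^j ≤ 5.0e-6/3.746e-3 = 0.00133476.
j ≥ ln(0.00133476)/ln(0.6318) = -6.6190/-0.45918 = 14.415.
So 15 more iterations are needed.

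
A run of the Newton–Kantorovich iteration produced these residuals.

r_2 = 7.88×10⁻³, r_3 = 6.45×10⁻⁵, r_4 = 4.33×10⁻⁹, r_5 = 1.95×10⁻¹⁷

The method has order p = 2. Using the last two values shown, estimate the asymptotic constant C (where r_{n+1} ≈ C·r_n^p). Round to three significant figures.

C ≈ r_5 / r_4^2
  = 1.95×10⁻¹⁷ / (4.33×10⁻⁹)^2
  = 1.95×10⁻¹⁷ / 1.87489e-17 ≈ 1.0401

1.04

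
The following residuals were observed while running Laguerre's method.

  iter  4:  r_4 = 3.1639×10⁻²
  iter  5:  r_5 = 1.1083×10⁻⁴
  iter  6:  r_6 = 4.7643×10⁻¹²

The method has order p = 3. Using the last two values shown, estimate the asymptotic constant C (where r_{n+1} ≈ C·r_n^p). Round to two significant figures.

C ≈ r_6 / r_5^3
  = 4.7643×10⁻¹² / (1.1083×10⁻⁴)^3
  = 4.7643×10⁻¹² / 1.36136e-12 ≈ 3.4997

3.5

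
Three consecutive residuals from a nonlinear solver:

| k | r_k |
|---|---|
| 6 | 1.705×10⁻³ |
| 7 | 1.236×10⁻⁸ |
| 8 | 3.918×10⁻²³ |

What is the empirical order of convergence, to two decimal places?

p ≈ ln(r_8/r_7) / ln(r_7/r_6)
  = ln(3.918×10⁻²³/1.236×10⁻⁸) / ln(1.236×10⁻⁸/1.705×10⁻³)
  = ln(3.1699e-15) / ln(7.24927e-06)
  = -33.38508 / -11.83461 ≈ 2.82097

2.82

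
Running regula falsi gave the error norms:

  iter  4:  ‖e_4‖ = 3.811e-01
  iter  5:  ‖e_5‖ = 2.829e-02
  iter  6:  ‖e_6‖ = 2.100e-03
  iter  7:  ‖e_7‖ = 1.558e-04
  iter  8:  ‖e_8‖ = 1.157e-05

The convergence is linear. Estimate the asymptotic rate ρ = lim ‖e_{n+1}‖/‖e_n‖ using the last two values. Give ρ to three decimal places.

ρ ≈ ‖e_8‖/‖e_7‖ = 1.157e-05/1.558e-04 = 0.07426

0.074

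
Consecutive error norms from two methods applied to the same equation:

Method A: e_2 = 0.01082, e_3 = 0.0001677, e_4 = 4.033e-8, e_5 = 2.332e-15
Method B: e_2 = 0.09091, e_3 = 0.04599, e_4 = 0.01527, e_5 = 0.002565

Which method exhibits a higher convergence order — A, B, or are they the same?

A

Method A: p ≈ ln(2.332e-15/4.033e-8)/ln(4.033e-8/0.0001677) ≈ 2.00.
Method B: p ≈ ln(0.002565/0.01527)/ln(0.01527/0.04599) ≈ 1.62.
Method A has the higher order (≈2.0 vs ≈1.6).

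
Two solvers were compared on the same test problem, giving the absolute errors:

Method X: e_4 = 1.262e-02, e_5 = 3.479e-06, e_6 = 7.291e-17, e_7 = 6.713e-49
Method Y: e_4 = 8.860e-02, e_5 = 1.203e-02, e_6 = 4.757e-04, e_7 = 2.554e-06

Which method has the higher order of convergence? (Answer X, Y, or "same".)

Method X: p ≈ ln(6.713e-49/7.291e-17)/ln(7.291e-17/3.479e-06) ≈ 3.00.
Method Y: p ≈ ln(2.554e-06/4.757e-04)/ln(4.757e-04/1.203e-02) ≈ 1.62.
Method X has the higher order (≈3.0 vs ≈1.6).

X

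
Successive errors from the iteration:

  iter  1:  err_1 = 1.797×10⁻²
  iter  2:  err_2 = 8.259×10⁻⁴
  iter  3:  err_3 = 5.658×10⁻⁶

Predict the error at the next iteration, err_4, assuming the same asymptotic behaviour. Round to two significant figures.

First estimate the order: p ≈ ln(err_3/err_2) / ln(err_2/err_1) = ln(5.658×10⁻⁶/8.259×10⁻⁴)/ln(8.259×10⁻⁴/1.797×10⁻²) = ln(0.00685071)/ln(0.0459599) ≈ 1.6180.
Then err_4 ≈ err_3·(err_3/err_2)^p = 5.658×10⁻⁶·(0.00685071)^1.6180 = 5.658×10⁻⁶·0.000314934 ≈ 1.782e-09.

1.8e-9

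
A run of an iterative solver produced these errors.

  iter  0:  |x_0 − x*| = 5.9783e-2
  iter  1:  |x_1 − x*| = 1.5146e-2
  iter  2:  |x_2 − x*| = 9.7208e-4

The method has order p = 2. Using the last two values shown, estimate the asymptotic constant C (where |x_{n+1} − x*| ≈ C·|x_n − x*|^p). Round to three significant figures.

4.24

C ≈ |x_2 − x*| / |x_1 − x*|^2
  = 9.7208e-4 / (1.5146e-2)^2
  = 9.7208e-4 / 0.000229401 ≈ 4.2375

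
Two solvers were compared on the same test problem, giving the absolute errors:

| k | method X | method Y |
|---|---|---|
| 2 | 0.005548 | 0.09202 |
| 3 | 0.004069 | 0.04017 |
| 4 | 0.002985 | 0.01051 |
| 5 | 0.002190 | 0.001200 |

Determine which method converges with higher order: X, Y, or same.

Y

Method X: p ≈ ln(0.002190/0.002985)/ln(0.002985/0.004069) ≈ 1.00.
Method Y: p ≈ ln(0.001200/0.01051)/ln(0.01051/0.04017) ≈ 1.62.
Method Y has the higher order (≈1.6 vs ≈1.0).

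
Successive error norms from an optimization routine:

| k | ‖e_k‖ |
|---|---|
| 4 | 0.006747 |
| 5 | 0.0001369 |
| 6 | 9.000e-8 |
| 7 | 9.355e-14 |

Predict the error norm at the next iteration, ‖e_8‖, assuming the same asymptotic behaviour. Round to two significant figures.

First estimate the order: p ≈ ln(‖e_7‖/‖e_6‖) / ln(‖e_6‖/‖e_5‖) = ln(9.355e-14/9.000e-8)/ln(9.000e-8/0.0001369) = ln(1.03944e-06)/ln(0.000657414) ≈ 1.8802.
Then ‖e_8‖ ≈ ‖e_7‖·(‖e_7‖/‖e_6‖)^p = 9.355e-14·(1.03944e-06)^1.8802 = 9.355e-14·5.62842e-12 ≈ 5.265e-25.

5.3e-25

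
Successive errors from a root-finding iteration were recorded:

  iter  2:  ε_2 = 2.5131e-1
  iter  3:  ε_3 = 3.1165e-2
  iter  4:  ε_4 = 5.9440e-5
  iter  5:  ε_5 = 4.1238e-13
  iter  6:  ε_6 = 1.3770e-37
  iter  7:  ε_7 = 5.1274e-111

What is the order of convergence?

3

Consecutive ratios: ε_7/ε_6 = 5.1274e-111/1.3770e-37 = 3.7236e-74, ε_6/ε_5 = 1.3770e-37/4.1238e-13 = 3.33915e-25.
p ≈ ln(3.7236e-74)/ln(3.33915e-25) = -169.0766/-56.3589 ≈ 3.00.
So the convergence is cubic (order 3).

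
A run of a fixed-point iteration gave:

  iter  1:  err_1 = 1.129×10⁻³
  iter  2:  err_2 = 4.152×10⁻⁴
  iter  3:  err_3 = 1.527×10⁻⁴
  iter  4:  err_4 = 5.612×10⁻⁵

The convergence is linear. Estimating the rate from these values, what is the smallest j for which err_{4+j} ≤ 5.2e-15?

24

Rate ρ ≈ err_4/err_3 = 5.612×10⁻⁵/1.527×10⁻⁴ = 0.3675.
After j more steps, err_{4+j} ≈ 5.612×10⁻⁵·ρ^j; need ρ^j ≤ 5.2e-15/5.612×10⁻⁵ = 9.26586e-11.
j ≥ ln(9.26586e-11)/ln(0.3675) = -23.1021/-1.00103 = 23.078.
So 24 more iterations are needed.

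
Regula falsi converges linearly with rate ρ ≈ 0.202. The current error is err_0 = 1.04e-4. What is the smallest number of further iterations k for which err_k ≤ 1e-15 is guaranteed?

16

After k steps, err_k ≈ 1.04e-4·0.202^k.
Need 0.202^k ≤ 1e-15/1.04e-4 = 9.61538e-12.
k ≥ ln(9.61538e-12)/ln(0.202) = -25.3677/-1.59949 = 15.860.
Smallest integer k = 16.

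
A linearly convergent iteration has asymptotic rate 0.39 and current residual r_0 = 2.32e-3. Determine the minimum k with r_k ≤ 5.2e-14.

After k steps, r_k ≈ 2.32e-3·0.39^k.
Need 0.39^k ≤ 5.2e-14/2.32e-3 = 2.24138e-11.
k ≥ ln(2.24138e-11)/ln(0.39) = -24.5213/-0.94161 = 26.042.
Smallest integer k = 27.

27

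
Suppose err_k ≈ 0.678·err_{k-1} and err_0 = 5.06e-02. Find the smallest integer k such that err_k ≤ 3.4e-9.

After k steps, err_k ≈ 5.06e-02·0.678^k.
Need 0.678^k ≤ 3.4e-9/5.06e-02 = 6.71937e-08.
k ≥ ln(6.71937e-08)/ln(0.678) = -16.5157/-0.38861 = 42.499.
Smallest integer k = 43.

43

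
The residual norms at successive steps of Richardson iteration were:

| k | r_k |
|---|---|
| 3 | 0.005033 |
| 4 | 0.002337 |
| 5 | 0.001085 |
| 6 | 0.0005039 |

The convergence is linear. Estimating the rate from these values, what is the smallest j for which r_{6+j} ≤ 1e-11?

24

Rate ρ ≈ r_6/r_5 = 0.0005039/0.001085 = 0.4644.
After j more steps, r_{6+j} ≈ 0.0005039·ρ^j; need ρ^j ≤ 1e-11/0.0005039 = 1.98452e-08.
j ≥ ln(1.98452e-08)/ln(0.4644) = -17.7353/-0.76701 = 23.123.
So 24 more iterations are needed.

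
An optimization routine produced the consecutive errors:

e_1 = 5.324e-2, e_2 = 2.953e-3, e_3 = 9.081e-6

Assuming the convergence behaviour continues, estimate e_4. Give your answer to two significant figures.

8.6e-11

First estimate the order: p ≈ ln(e_3/e_2) / ln(e_2/e_1) = ln(9.081e-6/2.953e-3)/ln(2.953e-3/5.324e-2) = ln(0.00307518)/ln(0.0554658) ≈ 2.0001.
Then e_4 ≈ e_3·(e_3/e_2)^p = 9.081e-6·(0.00307518)^2.0001 = 9.081e-6·9.45126e-06 ≈ 8.583e-11.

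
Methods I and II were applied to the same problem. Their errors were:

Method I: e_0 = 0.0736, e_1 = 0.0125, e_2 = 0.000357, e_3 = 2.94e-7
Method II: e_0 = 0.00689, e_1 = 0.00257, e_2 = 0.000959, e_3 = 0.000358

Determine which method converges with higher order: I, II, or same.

I

Method I: p ≈ ln(2.94e-7/0.000357)/ln(0.000357/0.0125) ≈ 2.00.
Method II: p ≈ ln(0.000358/0.000959)/ln(0.000959/0.00257) ≈ 1.00.
Method I has the higher order (≈2.0 vs ≈1.0).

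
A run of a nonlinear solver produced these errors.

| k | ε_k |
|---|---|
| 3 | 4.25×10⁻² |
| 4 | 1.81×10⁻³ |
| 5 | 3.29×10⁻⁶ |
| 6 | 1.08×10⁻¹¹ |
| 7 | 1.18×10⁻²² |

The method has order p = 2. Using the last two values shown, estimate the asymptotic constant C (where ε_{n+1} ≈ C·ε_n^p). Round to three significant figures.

C ≈ ε_7 / ε_6^2
  = 1.18×10⁻²² / (1.08×10⁻¹¹)^2
  = 1.18×10⁻²² / 1.1664e-22 ≈ 1.0117

1.01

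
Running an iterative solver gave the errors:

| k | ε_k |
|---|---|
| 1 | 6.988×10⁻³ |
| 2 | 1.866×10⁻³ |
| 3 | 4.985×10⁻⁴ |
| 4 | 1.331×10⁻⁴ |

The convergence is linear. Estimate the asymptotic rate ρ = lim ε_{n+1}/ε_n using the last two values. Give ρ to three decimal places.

ρ ≈ ε_4/ε_3 = 1.331×10⁻⁴/4.985×10⁻⁴ = 0.26700

0.267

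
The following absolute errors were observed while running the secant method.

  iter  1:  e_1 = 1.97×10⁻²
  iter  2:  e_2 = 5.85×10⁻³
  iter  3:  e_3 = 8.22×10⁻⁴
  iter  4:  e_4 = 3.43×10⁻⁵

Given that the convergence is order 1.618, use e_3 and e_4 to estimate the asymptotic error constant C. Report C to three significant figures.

C ≈ e_4 / e_3^1.618
  = 3.43×10⁻⁵ / (8.22×10⁻⁴)^1.618
  = 3.43×10⁻⁵ / 1.01921e-05 ≈ 3.3654

3.37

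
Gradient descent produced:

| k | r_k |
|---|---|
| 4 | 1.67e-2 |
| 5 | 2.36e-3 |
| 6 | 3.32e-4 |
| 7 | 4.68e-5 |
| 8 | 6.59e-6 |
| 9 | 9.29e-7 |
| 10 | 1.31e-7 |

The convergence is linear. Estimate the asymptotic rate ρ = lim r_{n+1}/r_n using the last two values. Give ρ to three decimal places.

ρ ≈ r_{10}/r_9 = 1.31e-7/9.29e-7 = 0.14101

0.141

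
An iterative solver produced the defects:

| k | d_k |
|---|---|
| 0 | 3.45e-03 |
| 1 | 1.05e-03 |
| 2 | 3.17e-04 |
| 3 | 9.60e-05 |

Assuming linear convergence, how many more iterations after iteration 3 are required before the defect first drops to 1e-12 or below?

Rate ρ ≈ d_3/d_2 = 9.60e-05/3.17e-04 = 0.3028.
After j more steps, d_{3+j} ≈ 9.60e-05·ρ^j; need ρ^j ≤ 1e-12/9.60e-05 = 1.04167e-08.
j ≥ ln(1.04167e-08)/ln(0.3028) = -18.3799/-1.19468 = 15.385.
So 16 more iterations are needed.

16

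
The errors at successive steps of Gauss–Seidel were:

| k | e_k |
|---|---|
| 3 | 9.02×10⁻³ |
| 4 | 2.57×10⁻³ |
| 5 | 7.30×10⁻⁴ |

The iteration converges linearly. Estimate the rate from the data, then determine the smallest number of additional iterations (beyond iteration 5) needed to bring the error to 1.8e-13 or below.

18

Rate ρ ≈ e_5/e_4 = 7.30×10⁻⁴/2.57×10⁻³ = 0.2840.
After j more steps, e_{5+j} ≈ 7.30×10⁻⁴·ρ^j; need ρ^j ≤ 1.8e-13/7.30×10⁻⁴ = 2.46575e-10.
j ≥ ln(2.46575e-10)/ln(0.2840) = -22.1234/-1.25878 = 17.575.
So 18 more iterations are needed.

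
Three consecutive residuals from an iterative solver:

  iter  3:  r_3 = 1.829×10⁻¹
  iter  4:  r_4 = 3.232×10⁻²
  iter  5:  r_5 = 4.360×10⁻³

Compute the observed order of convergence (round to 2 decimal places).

p ≈ ln(r_5/r_4) / ln(r_4/r_3)
  = ln(4.360×10⁻³/3.232×10⁻²) / ln(3.232×10⁻²/1.829×10⁻¹)
  = ln(0.134901) / ln(0.176709)
  = -2.00321 / -1.73325 ≈ 1.15575

1.16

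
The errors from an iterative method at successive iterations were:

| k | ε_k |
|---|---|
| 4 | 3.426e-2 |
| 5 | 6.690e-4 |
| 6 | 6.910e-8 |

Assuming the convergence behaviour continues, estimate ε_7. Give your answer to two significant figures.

First estimate the order: p ≈ ln(ε_6/ε_5) / ln(ε_5/ε_4) = ln(6.910e-8/6.690e-4)/ln(6.690e-4/3.426e-2) = ln(0.000103288)/ln(0.0195271) ≈ 2.3318.
Then ε_7 ≈ ε_6·(ε_6/ε_5)^p = 6.910e-8·(0.000103288)^2.3318 = 6.910e-8·5.07647e-10 ≈ 3.508e-17.

3.5e-17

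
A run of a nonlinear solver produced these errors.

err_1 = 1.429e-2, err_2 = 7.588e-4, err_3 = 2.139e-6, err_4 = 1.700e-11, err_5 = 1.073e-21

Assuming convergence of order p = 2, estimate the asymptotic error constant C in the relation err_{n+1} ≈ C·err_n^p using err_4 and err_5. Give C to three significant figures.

3.71

C ≈ err_5 / err_4^2
  = 1.073e-21 / (1.700e-11)^2
  = 1.073e-21 / 2.89e-22 ≈ 3.7128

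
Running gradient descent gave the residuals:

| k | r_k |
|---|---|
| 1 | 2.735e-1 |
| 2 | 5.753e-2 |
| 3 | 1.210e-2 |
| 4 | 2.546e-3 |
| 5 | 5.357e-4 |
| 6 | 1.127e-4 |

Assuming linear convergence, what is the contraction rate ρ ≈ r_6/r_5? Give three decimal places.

0.210

ρ ≈ r_6/r_5 = 1.127e-4/5.357e-4 = 0.21038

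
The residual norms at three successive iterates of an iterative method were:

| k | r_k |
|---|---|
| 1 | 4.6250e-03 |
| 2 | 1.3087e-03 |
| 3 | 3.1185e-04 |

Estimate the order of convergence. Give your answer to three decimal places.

p ≈ ln(r_3/r_2) / ln(r_2/r_1)
  = ln(3.1185e-04/1.3087e-03) / ln(1.3087e-03/4.6250e-03)
  = ln(0.23829) / ln(0.282962)
  = -1.434267 / -1.262443 ≈ 1.136104

1.136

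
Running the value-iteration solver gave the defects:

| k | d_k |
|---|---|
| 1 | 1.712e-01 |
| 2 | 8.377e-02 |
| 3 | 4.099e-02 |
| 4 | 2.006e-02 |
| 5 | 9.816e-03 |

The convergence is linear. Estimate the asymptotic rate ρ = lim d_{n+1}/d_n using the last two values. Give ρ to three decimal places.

0.489

ρ ≈ d_5/d_4 = 9.816e-03/2.006e-02 = 0.48933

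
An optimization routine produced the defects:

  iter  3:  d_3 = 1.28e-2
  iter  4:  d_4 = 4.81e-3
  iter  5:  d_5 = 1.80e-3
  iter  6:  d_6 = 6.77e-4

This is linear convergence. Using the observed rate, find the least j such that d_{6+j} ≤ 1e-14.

26

Rate ρ ≈ d_6/d_5 = 6.77e-4/1.80e-3 = 0.3761.
After j more steps, d_{6+j} ≈ 6.77e-4·ρ^j; need ρ^j ≤ 1e-14/6.77e-4 = 1.4771e-11.
j ≥ ln(1.4771e-11)/ln(0.3761) = -24.9384/-0.97790 = 25.502.
So 26 more iterations are needed.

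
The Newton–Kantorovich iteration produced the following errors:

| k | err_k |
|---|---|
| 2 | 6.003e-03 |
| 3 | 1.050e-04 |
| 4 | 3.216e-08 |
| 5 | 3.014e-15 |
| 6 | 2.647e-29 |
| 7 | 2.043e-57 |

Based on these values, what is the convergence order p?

Consecutive ratios: err_7/err_6 = 2.043e-57/2.647e-29 = 7.71817e-29, err_6/err_5 = 2.647e-29/3.014e-15 = 8.78235e-15.
p ≈ ln(7.71817e-29)/ln(8.78235e-15) = -64.7314/-32.3660 ≈ 2.00.
So the convergence is quadratic (order 2).

2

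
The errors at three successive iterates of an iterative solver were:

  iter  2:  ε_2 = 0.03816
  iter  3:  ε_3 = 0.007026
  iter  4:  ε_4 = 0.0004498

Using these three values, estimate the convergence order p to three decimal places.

p ≈ ln(ε_4/ε_3) / ln(ε_3/ε_2)
  = ln(0.0004498/0.007026) / ln(0.007026/0.03816)
  = ln(0.0640194) / ln(0.184119)
  = -2.748569 / -1.692173 ≈ 1.624284

1.624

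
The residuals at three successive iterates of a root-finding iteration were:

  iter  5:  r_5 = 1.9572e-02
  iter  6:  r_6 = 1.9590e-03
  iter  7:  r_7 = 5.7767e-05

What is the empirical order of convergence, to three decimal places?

p ≈ ln(r_7/r_6) / ln(r_6/r_5)
  = ln(5.7767e-05/1.9590e-03) / ln(1.9590e-03/1.9572e-02)
  = ln(0.029488) / ln(0.100092)
  = -3.523772 / -2.301666 ≈ 1.530966

1.531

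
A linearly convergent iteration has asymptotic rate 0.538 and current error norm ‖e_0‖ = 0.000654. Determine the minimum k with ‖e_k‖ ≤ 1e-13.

37

After k steps, ‖e_k‖ ≈ 0.000654·0.538^k.
Need 0.538^k ≤ 1e-13/0.000654 = 1.52905e-10.
k ≥ ln(1.52905e-10)/ln(0.538) = -22.6012/-0.61990 = 36.459.
Smallest integer k = 37.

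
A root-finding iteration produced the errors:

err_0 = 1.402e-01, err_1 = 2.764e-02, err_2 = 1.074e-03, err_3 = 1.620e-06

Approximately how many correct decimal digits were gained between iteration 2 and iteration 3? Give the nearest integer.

Digits gained ≈ log₁₀(err_2/err_3) = log₁₀(1.074e-03/1.620e-06) = log₁₀(662.963) ≈ 2.821.

3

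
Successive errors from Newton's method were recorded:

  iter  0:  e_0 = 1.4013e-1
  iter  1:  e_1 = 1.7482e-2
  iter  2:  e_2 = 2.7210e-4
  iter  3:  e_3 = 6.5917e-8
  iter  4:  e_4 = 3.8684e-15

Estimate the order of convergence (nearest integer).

2

Consecutive ratios: e_4/e_3 = 3.8684e-15/6.5917e-8 = 5.86859e-08, e_3/e_2 = 6.5917e-8/2.7210e-4 = 0.000242253.
p ≈ ln(5.86859e-08)/ln(0.000242253) = -16.6511/-8.3255 ≈ 2.00.
So the convergence is quadratic (order 2).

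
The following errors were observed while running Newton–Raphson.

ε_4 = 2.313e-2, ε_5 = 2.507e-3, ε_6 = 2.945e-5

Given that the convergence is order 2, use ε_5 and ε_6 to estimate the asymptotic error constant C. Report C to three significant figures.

C ≈ ε_6 / ε_5^2
  = 2.945e-5 / (2.507e-3)^2
  = 2.945e-5 / 6.28505e-06 ≈ 4.6857

4.69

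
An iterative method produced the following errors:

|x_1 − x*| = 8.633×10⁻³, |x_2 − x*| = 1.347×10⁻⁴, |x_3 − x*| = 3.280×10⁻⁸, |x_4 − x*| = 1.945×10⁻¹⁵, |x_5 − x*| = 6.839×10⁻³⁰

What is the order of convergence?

Consecutive ratios: |x_5 − x*|/|x_4 − x*| = 6.839×10⁻³⁰/1.945×10⁻¹⁵ = 3.5162e-15, |x_4 − x*|/|x_3 − x*| = 1.945×10⁻¹⁵/3.280×10⁻⁸ = 5.92988e-08.
p ≈ ln(3.5162e-15)/ln(5.92988e-08) = -33.2814/-16.6407 ≈ 2.00.
So the convergence is quadratic (order 2).

2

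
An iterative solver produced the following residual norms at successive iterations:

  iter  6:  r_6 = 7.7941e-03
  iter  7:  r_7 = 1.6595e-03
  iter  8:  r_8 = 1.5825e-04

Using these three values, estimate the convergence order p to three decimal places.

1.519

p ≈ ln(r_8/r_7) / ln(r_7/r_6)
  = ln(1.5825e-04/1.6595e-03) / ln(1.6595e-03/7.7941e-03)
  = ln(0.09536) / ln(0.212917)
  = -2.350096 / -1.546853 ≈ 1.519276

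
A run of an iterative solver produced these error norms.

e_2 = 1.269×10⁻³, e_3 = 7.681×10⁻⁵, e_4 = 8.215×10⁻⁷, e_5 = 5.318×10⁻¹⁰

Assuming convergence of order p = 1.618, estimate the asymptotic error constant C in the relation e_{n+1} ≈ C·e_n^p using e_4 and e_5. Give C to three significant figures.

C ≈ e_5 / e_4^1.618
  = 5.318×10⁻¹⁰ / (8.215×10⁻⁷)^1.618
  = 5.318×10⁻¹⁰ / 1.42507e-10 ≈ 3.7318

3.73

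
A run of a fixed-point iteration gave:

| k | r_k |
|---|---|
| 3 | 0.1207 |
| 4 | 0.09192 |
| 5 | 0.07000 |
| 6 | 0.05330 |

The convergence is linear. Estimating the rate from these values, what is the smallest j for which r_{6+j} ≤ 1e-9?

Rate ρ ≈ r_6/r_5 = 0.05330/0.07000 = 0.7614.
After j more steps, r_{6+j} ≈ 0.05330·ρ^j; need ρ^j ≤ 1e-9/0.05330 = 1.87617e-08.
j ≥ ln(1.87617e-08)/ln(0.7614) = -17.7914/-0.27260 = 65.266.
So 66 more iterations are needed.

66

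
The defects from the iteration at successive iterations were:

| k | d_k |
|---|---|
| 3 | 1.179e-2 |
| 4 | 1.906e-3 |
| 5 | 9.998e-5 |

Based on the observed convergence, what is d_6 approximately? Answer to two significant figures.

8.5e-7

First estimate the order: p ≈ ln(d_5/d_4) / ln(d_4/d_3) = ln(9.998e-5/1.906e-3)/ln(1.906e-3/1.179e-2) = ln(0.0524554)/ln(0.161662) ≈ 1.6177.
Then d_6 ≈ d_5·(d_5/d_4)^p = 9.998e-5·(0.0524554)^1.6177 = 9.998e-5·0.00849189 ≈ 8.49e-07.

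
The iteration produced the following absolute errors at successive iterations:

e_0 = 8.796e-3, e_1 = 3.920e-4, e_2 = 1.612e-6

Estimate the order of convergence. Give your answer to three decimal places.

1.766

p ≈ ln(e_2/e_1) / ln(e_1/e_0)
  = ln(1.612e-6/3.920e-4) / ln(3.920e-4/8.796e-3)
  = ln(0.00411224) / ln(0.0445657)
  = -5.493787 / -3.110791 ≈ 1.766042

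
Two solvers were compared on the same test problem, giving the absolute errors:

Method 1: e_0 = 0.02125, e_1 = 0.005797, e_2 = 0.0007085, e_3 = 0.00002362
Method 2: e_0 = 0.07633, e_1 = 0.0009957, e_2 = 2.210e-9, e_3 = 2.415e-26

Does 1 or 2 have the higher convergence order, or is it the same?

Method 1: p ≈ ln(0.00002362/0.0007085)/ln(0.0007085/0.005797) ≈ 1.62.
Method 2: p ≈ ln(2.415e-26/2.210e-9)/ln(2.210e-9/0.0009957) ≈ 3.00.
Method 2 has the higher order (≈3.0 vs ≈1.6).

2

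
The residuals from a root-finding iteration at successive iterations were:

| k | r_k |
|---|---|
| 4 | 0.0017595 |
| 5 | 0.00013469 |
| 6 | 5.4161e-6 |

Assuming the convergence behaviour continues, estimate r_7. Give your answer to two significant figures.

First estimate the order: p ≈ ln(r_6/r_5) / ln(r_5/r_4) = ln(5.4161e-6/0.00013469)/ln(0.00013469/0.0017595) = ln(0.0402116)/ln(0.0765502) ≈ 1.2505.
Then r_7 ≈ r_6·(r_6/r_5)^p = 5.4161e-6·(0.0402116)^1.2505 = 5.4161e-6·0.017978 ≈ 9.737e-08.

9.7e-8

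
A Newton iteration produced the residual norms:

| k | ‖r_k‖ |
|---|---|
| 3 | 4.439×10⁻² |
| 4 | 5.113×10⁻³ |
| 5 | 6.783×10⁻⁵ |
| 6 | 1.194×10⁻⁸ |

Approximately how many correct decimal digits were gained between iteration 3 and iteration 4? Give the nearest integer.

Digits gained ≈ log₁₀(‖r_3‖/‖r_4‖) = log₁₀(4.439×10⁻²/5.113×10⁻³) = log₁₀(8.68179) ≈ 0.939.

1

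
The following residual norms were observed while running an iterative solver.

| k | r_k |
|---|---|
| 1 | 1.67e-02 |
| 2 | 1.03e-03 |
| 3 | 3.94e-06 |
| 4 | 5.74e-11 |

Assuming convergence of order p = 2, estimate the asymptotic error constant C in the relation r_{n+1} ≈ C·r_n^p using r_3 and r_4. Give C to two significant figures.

3.7

C ≈ r_4 / r_3^2
  = 5.74e-11 / (3.94e-06)^2
  = 5.74e-11 / 1.55236e-11 ≈ 3.6976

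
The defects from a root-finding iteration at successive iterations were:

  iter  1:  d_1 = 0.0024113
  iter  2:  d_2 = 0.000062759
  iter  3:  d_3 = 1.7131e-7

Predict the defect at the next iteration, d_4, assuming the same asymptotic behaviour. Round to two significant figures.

First estimate the order: p ≈ ln(d_3/d_2) / ln(d_2/d_1) = ln(1.7131e-7/0.000062759)/ln(0.000062759/0.0024113) = ln(0.00272965)/ln(0.026027) ≈ 1.6180.
Then d_4 ≈ d_3·(d_3/d_2)^p = 1.7131e-7·(0.00272965)^1.6180 = 1.7131e-7·7.10593e-05 ≈ 1.217e-11.

1.2e-11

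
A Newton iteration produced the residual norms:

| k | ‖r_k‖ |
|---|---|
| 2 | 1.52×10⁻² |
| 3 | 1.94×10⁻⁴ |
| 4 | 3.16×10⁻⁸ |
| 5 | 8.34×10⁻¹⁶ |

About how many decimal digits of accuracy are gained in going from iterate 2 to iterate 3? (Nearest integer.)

Digits gained ≈ log₁₀(‖r_2‖/‖r_3‖) = log₁₀(1.52×10⁻²/1.94×10⁻⁴) = log₁₀(78.3505) ≈ 1.894.

2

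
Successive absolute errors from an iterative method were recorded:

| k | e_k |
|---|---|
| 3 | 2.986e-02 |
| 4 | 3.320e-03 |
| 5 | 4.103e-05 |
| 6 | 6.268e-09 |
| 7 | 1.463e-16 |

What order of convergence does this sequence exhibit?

2

Consecutive ratios: e_7/e_6 = 1.463e-16/6.268e-09 = 2.33408e-08, e_6/e_5 = 6.268e-09/4.103e-05 = 0.000152766.
p ≈ ln(2.33408e-08)/ln(0.000152766) = -17.5731/-8.7866 ≈ 2.00.
So the convergence is quadratic (order 2).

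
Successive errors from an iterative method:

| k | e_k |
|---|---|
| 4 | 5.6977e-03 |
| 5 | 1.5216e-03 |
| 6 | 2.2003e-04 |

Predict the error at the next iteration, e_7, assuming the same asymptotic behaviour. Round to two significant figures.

First estimate the order: p ≈ ln(e_6/e_5) / ln(e_5/e_4) = ln(2.2003e-04/1.5216e-03)/ln(1.5216e-03/5.6977e-03) = ln(0.144604)/ln(0.267055) ≈ 1.4646.
Then e_7 ≈ e_6·(e_6/e_5)^p = 2.2003e-04·(0.144604)^1.4646 = 2.2003e-04·0.0588844 ≈ 1.296e-05.

1.3e-5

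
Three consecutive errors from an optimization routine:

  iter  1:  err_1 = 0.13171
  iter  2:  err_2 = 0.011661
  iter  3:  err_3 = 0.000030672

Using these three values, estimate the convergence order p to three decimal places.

p ≈ ln(err_3/err_2) / ln(err_2/err_1)
  = ln(0.000030672/0.011661) / ln(0.011661/0.13171)
  = ln(0.00263031) / ln(0.0885354)
  = -5.940654 / -2.424353 ≈ 2.450408

2.450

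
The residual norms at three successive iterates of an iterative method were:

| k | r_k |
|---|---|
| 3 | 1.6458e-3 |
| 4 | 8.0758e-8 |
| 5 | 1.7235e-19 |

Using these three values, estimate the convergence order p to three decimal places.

2.708

p ≈ ln(r_5/r_4) / ln(r_4/r_3)
  = ln(1.7235e-19/8.0758e-8) / ln(8.0758e-8/1.6458e-3)
  = ln(2.13415e-12) / ln(4.90691e-05)
  = -26.872953 / -9.922281 ≈ 2.708344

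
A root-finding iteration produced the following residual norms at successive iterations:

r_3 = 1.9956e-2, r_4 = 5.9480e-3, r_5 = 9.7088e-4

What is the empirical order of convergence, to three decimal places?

1.497

p ≈ ln(r_5/r_4) / ln(r_4/r_3)
  = ln(9.7088e-4/5.9480e-3) / ln(5.9480e-3/1.9956e-2)
  = ln(0.163228) / ln(0.298056)
  = -1.812607 / -1.210474 ≈ 1.497436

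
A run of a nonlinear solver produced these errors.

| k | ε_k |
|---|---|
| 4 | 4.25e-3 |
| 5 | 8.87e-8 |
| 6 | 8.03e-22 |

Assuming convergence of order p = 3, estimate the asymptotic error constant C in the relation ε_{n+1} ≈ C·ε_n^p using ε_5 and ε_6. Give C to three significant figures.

1.15

C ≈ ε_6 / ε_5^3
  = 8.03e-22 / (8.87e-8)^3
  = 8.03e-22 / 6.97864e-22 ≈ 1.1507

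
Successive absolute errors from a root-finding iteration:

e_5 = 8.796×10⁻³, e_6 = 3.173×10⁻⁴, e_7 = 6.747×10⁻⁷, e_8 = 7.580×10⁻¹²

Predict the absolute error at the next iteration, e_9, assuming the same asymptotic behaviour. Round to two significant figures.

5.2e-21

First estimate the order: p ≈ ln(e_8/e_7) / ln(e_7/e_6) = ln(7.580×10⁻¹²/6.747×10⁻⁷)/ln(6.747×10⁻⁷/3.173×10⁻⁴) = ln(1.12346e-05)/ln(0.00212638) ≈ 1.8521.
Then e_9 ≈ e_8·(e_8/e_7)^p = 7.580×10⁻¹²·(1.12346e-05)^1.8521 = 7.580×10⁻¹²·6.80985e-10 ≈ 5.162e-21.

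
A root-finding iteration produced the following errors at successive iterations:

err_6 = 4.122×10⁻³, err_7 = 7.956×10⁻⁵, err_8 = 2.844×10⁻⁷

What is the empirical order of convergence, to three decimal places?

1.427

p ≈ ln(err_8/err_7) / ln(err_7/err_6)
  = ln(2.844×10⁻⁷/7.956×10⁻⁵) / ln(7.956×10⁻⁵/4.122×10⁻³)
  = ln(0.00357466) / ln(0.0193013)
  = -5.633885 / -3.947583 ≈ 1.427173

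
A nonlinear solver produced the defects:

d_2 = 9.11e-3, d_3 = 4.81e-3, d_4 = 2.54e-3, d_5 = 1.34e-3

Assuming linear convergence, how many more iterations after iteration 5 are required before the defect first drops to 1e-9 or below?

Rate ρ ≈ d_5/d_4 = 1.34e-3/2.54e-3 = 0.5276.
After j more steps, d_{5+j} ≈ 1.34e-3·ρ^j; need ρ^j ≤ 1e-9/1.34e-3 = 7.46269e-07.
j ≥ ln(7.46269e-07)/ln(0.5276) = -14.1082/-0.63942 = 22.064.
So 23 more iterations are needed.

23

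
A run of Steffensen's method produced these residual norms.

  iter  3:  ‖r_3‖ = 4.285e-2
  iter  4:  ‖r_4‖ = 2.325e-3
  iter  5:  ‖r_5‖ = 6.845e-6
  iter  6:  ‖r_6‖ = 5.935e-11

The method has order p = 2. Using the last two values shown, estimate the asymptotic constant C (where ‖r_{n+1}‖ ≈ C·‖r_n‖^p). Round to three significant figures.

C ≈ ‖r_6‖ / ‖r_5‖^2
  = 5.935e-11 / (6.845e-6)^2
  = 5.935e-11 / 4.6854e-11 ≈ 1.2667

1.27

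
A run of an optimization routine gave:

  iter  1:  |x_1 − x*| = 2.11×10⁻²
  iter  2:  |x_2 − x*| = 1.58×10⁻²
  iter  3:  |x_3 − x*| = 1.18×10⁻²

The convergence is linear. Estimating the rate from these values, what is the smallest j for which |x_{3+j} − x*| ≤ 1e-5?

Rate ρ ≈ |x_3 − x*|/|x_2 − x*| = 1.18×10⁻²/1.58×10⁻² = 0.7468.
After j more steps, |x_{3+j} − x*| ≈ 1.18×10⁻²·ρ^j; need ρ^j ≤ 1e-5/1.18×10⁻² = 0.000847458.
j ≥ ln(0.000847458)/ln(0.7468) = -7.0733/-0.29196 = 24.227.
So 25 more iterations are needed.

25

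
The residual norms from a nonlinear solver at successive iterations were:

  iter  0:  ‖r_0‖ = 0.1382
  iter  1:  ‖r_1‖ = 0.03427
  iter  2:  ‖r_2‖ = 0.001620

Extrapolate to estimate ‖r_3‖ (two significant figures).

First estimate the order: p ≈ ln(‖r_2‖/‖r_1‖) / ln(‖r_1‖/‖r_0‖) = ln(0.001620/0.03427)/ln(0.03427/0.1382) = ln(0.0472717)/ln(0.247974) ≈ 2.1886.
Then ‖r_3‖ ≈ ‖r_2‖·(‖r_2‖/‖r_1‖)^p = 0.001620·(0.0472717)^2.1886 = 0.001620·0.0012567 ≈ 2.036e-06.

2.0e-6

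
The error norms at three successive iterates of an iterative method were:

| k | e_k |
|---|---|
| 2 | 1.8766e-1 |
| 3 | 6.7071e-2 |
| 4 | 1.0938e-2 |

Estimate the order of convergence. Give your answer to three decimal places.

p ≈ ln(e_4/e_3) / ln(e_3/e_2)
  = ln(1.0938e-2/6.7071e-2) / ln(6.7071e-2/1.8766e-1)
  = ln(0.163081) / ln(0.357407)
  = -1.813508 / -1.028880 ≈ 1.762604

1.763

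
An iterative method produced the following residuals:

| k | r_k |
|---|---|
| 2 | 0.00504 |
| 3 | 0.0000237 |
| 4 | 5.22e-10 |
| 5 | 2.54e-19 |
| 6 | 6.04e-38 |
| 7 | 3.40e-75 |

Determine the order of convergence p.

2

Consecutive ratios: r_7/r_6 = 3.40e-75/6.04e-38 = 5.62914e-38, r_6/r_5 = 6.04e-38/2.54e-19 = 2.37795e-19.
p ≈ ln(5.62914e-38)/ln(2.37795e-19) = -85.7703/-42.8829 ≈ 2.00.
So the convergence is quadratic (order 2).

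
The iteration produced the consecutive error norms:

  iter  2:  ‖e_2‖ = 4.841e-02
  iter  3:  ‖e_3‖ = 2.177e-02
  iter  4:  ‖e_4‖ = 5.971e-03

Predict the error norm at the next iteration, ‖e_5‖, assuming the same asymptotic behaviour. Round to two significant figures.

First estimate the order: p ≈ ln(‖e_4‖/‖e_3‖) / ln(‖e_3‖/‖e_2‖) = ln(5.971e-03/2.177e-02)/ln(2.177e-02/4.841e-02) = ln(0.274277)/ln(0.4497) ≈ 1.6187.
Then ‖e_5‖ ≈ ‖e_4‖·(‖e_4‖/‖e_3‖)^p = 5.971e-03·(0.274277)^1.6187 = 5.971e-03·0.123196 ≈ 0.0007356.

7.4e-4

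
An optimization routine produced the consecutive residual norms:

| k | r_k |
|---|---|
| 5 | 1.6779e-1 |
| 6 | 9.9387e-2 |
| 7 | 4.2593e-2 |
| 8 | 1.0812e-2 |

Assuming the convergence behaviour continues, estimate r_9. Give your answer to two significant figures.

1.2e-3

First estimate the order: p ≈ ln(r_8/r_7) / ln(r_7/r_6) = ln(1.0812e-2/4.2593e-2)/ln(4.2593e-2/9.9387e-2) = ln(0.253845)/ln(0.428557) ≈ 1.6181.
Then r_9 ≈ r_8·(r_8/r_7)^p = 1.0812e-2·(0.253845)^1.6181 = 1.0812e-2·0.108776 ≈ 0.001176.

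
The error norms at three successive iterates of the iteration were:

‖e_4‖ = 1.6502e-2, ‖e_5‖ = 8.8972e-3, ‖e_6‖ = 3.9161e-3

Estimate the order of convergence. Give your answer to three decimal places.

p ≈ ln(‖e_6‖/‖e_5‖) / ln(‖e_5‖/‖e_4‖)
  = ln(3.9161e-3/8.8972e-3) / ln(8.8972e-3/1.6502e-2)
  = ln(0.44015) / ln(0.539159)
  = -0.820640 / -0.617745 ≈ 1.328445

1.328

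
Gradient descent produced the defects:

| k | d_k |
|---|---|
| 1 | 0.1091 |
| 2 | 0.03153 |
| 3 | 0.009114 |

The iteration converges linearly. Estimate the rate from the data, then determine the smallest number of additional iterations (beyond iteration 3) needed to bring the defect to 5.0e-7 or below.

Rate ρ ≈ d_3/d_2 = 0.009114/0.03153 = 0.2891.
After j more steps, d_{3+j} ≈ 0.009114·ρ^j; need ρ^j ≤ 5.0e-7/0.009114 = 5.48607e-05.
j ≥ ln(5.48607e-05)/ln(0.2891) = -9.8107/-1.24098 = 7.906.
So 8 more iterations are needed.

8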